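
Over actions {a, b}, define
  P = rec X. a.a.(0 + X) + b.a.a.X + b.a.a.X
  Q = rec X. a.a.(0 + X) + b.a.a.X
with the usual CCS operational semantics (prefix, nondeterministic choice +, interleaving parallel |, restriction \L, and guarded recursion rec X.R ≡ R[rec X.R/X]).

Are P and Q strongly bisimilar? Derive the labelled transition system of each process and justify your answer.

P's transition system — 5 states:
  u0 = rec X. a.a.(0 + X) + b.a.a.X + b.a.a.X ⊢ -a-> u1, -b-> u2
  u1 = a.(0 + (rec X. a.a.(0 + X) + b.a.a.X + b.a.a.X)) ⊢ -a-> u3
  u2 = a.a.(rec X. a.a.(0 + X) + b.a.a.X + b.a.a.X) ⊢ -a-> u4
  u3 = 0 + (rec X. a.a.(0 + X) + b.a.a.X + b.a.a.X) ⊢ -a-> u1, -b-> u2
  u4 = a.(rec X. a.a.(0 + X) + b.a.a.X + b.a.a.X) ⊢ -a-> u0
Q's transition system — 5 states:
  v0 = rec X. a.a.(0 + X) + b.a.a.X ⊢ -a-> v1, -b-> v2
  v1 = a.(0 + (rec X. a.a.(0 + X) + b.a.a.X)) ⊢ -a-> v3
  v2 = a.a.(rec X. a.a.(0 + X) + b.a.a.X) ⊢ -a-> v4
  v3 = 0 + (rec X. a.a.(0 + X) + b.a.a.X) ⊢ -a-> v1, -b-> v2
  v4 = a.(rec X. a.a.(0 + X) + b.a.a.X) ⊢ -a-> v0
Bisimilarity quotient blocks:
  B0 = {u0, u3, v0, v3}
  B1 = {u2, v2}
  B2 = {u1, u4, v1, v4}
u0 ∈ B0, v0 ∈ B0 → same block

P ~ Q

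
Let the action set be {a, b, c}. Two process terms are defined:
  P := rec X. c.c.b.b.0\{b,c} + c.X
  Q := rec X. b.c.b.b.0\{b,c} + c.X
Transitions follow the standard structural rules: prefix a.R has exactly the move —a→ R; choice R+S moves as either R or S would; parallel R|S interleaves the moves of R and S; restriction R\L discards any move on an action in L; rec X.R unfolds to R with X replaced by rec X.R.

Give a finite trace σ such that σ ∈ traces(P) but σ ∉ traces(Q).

ccbb

Reachable graph of P (5 states):
  p0 = rec X. c.c.b.b.0\{b,c} + c.X | ··c··> p0, ··c··> p1
  p1 = c.b.b.0\{b,c} | ··c··> p2
  p2 = b.b.0\{b,c} | ··b··> p3
  p3 = b.0\{b,c} | ··b··> p4
  p4 = 0\{b,c} | deadlocked
Reachable graph of Q (5 states):
  q0 = rec X. b.c.b.b.0\{b,c} + c.X | ··b··> q1, ··c··> q0
  q1 = c.b.b.0\{b,c} | ··c··> q2
  q2 = b.b.0\{b,c} | ··b··> q3
  q3 = b.0\{b,c} | ··b··> q4
  q4 = 0\{b,c} | deadlocked
Executing ccbb from P (initial set {p0}):
  step 1 (c): {p0, p1}
  step 2 (c): {p0, p1, p2}
  step 3 (b): {p3}
  step 4 (b): {p4}
  ✓ P
Executing ccbb from Q (initial set {q0}):
  step 1 (c): {q0}
  step 2 (c): {q0}
  step 3 (b): {q1}
  step 4 (b): ∅  — Q cannot continue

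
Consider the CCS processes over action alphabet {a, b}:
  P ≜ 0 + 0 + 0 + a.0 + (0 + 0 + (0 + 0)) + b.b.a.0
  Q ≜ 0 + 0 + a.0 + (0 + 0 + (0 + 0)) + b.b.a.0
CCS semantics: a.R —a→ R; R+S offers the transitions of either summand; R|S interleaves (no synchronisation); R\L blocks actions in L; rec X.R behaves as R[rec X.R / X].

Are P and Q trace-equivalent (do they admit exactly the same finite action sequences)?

traces(P) = traces(Q)

P's transition system — 4 states:
  p0 = 0 + 0 + 0 + a.0 + (0 + 0 + (0 + 0)) + b.b.a.0 → --a--▸ p1, --b--▸ p2
  p1 = 0 → stopped
  p2 = b.a.0 → --b--▸ p3
  p3 = a.0 → --a--▸ p1
Q's transition system — 4 states:
  q0 = 0 + 0 + a.0 + (0 + 0 + (0 + 0)) + b.b.a.0 → --a--▸ q1, --b--▸ q2
  q1 = 0 → stopped
  q2 = b.a.0 → --b--▸ q3
  q3 = a.0 → --a--▸ q1
Coarsest stable partition (strong bisimilarity classes):
  B0 = {p0, q0}
  B1 = {p1, q1}
  B2 = {p2, q2}
  B3 = {p3, q3}
p0 ∈ B0, q0 ∈ B0 → same block
Bisimilar ⇒ trace-equivalent.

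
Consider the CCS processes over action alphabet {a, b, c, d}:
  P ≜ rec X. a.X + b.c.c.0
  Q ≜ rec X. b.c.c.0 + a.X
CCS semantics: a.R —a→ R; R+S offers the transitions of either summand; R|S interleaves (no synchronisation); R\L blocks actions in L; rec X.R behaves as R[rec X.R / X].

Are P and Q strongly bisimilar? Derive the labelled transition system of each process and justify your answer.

LTS(P): 4 reachable states
  s0 = rec X. a.X + b.c.c.0 has moves ··a··> s0, ··b··> s1
  s1 = c.c.0 has moves ··c··> s2
  s2 = c.0 has moves ··c··> s3
  s3 = 0 has moves stopped
LTS(Q): 4 reachable states
  t0 = rec X. b.c.c.0 + a.X has moves ··a··> t0, ··b··> t1
  t1 = c.c.0 has moves ··c··> t2
  t2 = c.0 has moves ··c··> t3
  t3 = 0 has moves stopped
Partition-refinement fixed point:
  B0 = {s0, t0}
  B1 = {s1, t1}
  B2 = {s2, t2}
  B3 = {s3, t3}
s0 ∈ B0, t0 ∈ B0 → same block

bisimilar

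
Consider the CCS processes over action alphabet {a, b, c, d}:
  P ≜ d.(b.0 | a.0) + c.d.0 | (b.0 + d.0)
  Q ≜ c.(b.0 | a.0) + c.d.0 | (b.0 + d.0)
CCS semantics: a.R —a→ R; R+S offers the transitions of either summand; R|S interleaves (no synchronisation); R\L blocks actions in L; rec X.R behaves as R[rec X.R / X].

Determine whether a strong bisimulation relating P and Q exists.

Reachable graph of P (9 states):
  m0 = d.(b.0 | a.0) + c.d.0 | (b.0 + d.0) | --b--▸ m1, --c--▸ m2, --d--▸ m1, --d--▸ m3
  m1 = c.d.0 | 0 | --c--▸ m4
  m2 = d.0 | (b.0 + d.0) | --b--▸ m4, --d--▸ m4, --d--▸ m5
  m3 = b.0 | a.0 | --a--▸ m6, --b--▸ m7
  m4 = d.0 | 0 | --d--▸ m8
  m5 = 0 | (b.0 + d.0) | --b--▸ m8, --d--▸ m8
  m6 = b.0 | 0 | --b--▸ m8
  m7 = 0 | a.0 | --a--▸ m8
  m8 = 0 | 0 | stopped
Reachable graph of Q (9 states):
  n0 = c.(b.0 | a.0) + c.d.0 | (b.0 + d.0) | --b--▸ n1, --c--▸ n2, --c--▸ n3, --d--▸ n1
  n1 = c.d.0 | 0 | --c--▸ n4
  n2 = b.0 | a.0 | --a--▸ n5, --b--▸ n6
  n3 = d.0 | (b.0 + d.0) | --b--▸ n4, --d--▸ n4, --d--▸ n7
  n4 = d.0 | 0 | --d--▸ n8
  n5 = b.0 | 0 | --b--▸ n8
  n6 = 0 | a.0 | --a--▸ n8
  n7 = 0 | (b.0 + d.0) | --b--▸ n8, --d--▸ n8
  n8 = 0 | 0 | stopped
Bisimilarity quotient blocks:
  B0 = {m0}
  B1 = {m2, n3}
  B2 = {m4, n4}
  B3 = {m8, n8}
  B4 = {m5, n7}
  B5 = {m1, n1}
  B6 = {m3, n2}
  B7 = {m7, n6}
  B8 = {m6, n5}
  B9 = {n0}
m0 ∈ B0, n0 ∈ B9 → different blocks

P ≁ Q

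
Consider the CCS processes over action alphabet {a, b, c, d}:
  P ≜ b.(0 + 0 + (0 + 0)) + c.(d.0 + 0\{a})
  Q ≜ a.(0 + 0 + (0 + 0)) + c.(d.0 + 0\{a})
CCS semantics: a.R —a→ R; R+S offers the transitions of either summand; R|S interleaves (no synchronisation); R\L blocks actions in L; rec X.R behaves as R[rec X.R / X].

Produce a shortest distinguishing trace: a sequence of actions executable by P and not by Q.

LTS(P): 4 reachable states
  p0 = b.(0 + 0 + (0 + 0)) + c.(d.0 + 0\{a}) ⊢ --b--▸ p1, --c--▸ p2
  p1 = 0 + 0 + (0 + 0) ⊢ ·
  p2 = d.0 + 0\{a} ⊢ --d--▸ p3
  p3 = 0 ⊢ ·
LTS(Q): 4 reachable states
  q0 = a.(0 + 0 + (0 + 0)) + c.(d.0 + 0\{a}) ⊢ --a--▸ q1, --c--▸ q2
  q1 = 0 + 0 + (0 + 0) ⊢ ·
  q2 = d.0 + 0\{a} ⊢ --d--▸ q3
  q3 = 0 ⊢ ·
Trace ⟨b⟩ through P, begin at {p0}:
  [1] b ⇒ {p1}
  ✓ P
Trace ⟨b⟩ through Q, begin at {q0}:
  [1] b ⇒ no successor for Q

b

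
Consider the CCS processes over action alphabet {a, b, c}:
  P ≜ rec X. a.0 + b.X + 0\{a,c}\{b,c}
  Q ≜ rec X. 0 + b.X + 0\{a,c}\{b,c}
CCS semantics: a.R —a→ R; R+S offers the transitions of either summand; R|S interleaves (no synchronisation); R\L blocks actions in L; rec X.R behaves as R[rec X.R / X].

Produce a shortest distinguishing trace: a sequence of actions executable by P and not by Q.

a

LTS(P): 2 reachable states
  u0 = rec X. a.0 + b.X + 0\{a,c}\{b,c} :: =a=> u1, =b=> u0
  u1 = 0 :: (no moves)
LTS(Q): 1 reachable states
  v0 = rec X. 0 + b.X + 0\{a,c}\{b,c} :: =b=> v0
Run σ = ⟨a⟩ on P: start {u0}
  after a @ step 1: {u1}
  P completes σ.
Run σ = ⟨a⟩ on Q: start {v0}
  after a @ step 1: ∅ (Q stuck)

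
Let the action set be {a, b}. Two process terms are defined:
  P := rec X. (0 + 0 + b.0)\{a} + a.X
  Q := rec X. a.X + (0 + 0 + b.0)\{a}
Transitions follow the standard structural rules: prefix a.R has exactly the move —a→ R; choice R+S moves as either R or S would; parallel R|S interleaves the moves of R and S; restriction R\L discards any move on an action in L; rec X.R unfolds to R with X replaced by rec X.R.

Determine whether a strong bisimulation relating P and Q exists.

P's transition system — 2 states:
  s0 = rec X. (0 + 0 + b.0)\{a} + a.X has moves --a--▸ s0, --b--▸ s1
  s1 = 0\{a} has moves ·
Q's transition system — 2 states:
  t0 = rec X. a.X + (0 + 0 + b.0)\{a} has moves --a--▸ t0, --b--▸ t1
  t1 = 0\{a} has moves ·
Bisimilarity quotient blocks:
  B0 = {s0, t0}
  B1 = {s1, t1}
s0 ∈ B0, t0 ∈ B0 → same block

bisimilar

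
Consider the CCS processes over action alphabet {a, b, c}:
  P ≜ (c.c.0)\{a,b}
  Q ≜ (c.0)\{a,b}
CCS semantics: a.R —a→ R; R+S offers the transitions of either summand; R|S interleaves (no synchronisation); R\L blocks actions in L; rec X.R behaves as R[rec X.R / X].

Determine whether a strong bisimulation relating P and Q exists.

LTS(P): 3 reachable states
  s0 = (c.c.0)\{a,b} → --c--▸ s1
  s1 = (c.0)\{a,b} → --c--▸ s2
  s2 = 0\{a,b} → (no moves)
LTS(Q): 2 reachable states
  t0 = (c.0)\{a,b} → --c--▸ t1
  t1 = 0\{a,b} → (no moves)
Coarsest stable partition (strong bisimilarity classes):
  B0 = {s0}
  B1 = {s1, t0}
  B2 = {s2, t1}
s0 ∈ B0, t0 ∈ B1 → different blocks

not bisimilar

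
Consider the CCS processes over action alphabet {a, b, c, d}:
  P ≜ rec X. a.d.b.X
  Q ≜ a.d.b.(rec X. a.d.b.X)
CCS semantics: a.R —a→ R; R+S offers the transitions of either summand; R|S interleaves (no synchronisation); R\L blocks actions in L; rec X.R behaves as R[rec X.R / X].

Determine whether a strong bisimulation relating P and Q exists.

P ~ Q

P's transition system — 3 states:
  m0 = rec X. a.d.b.X | =a=> m1
  m1 = d.b.(rec X. a.d.b.X) | =d=> m2
  m2 = b.(rec X. a.d.b.X) | =b=> m0
Q's transition system — 4 states:
  n0 = a.d.b.(rec X. a.d.b.X) | =a=> n1
  n1 = d.b.(rec X. a.d.b.X) | =d=> n2
  n2 = b.(rec X. a.d.b.X) | =b=> n3
  n3 = rec X. a.d.b.X | =a=> n1
Bisimilarity quotient blocks:
  B0 = {m0, n0, n3}
  B1 = {m1, n1}
  B2 = {m2, n2}
m0 ∈ B0, n0 ∈ B0 → same block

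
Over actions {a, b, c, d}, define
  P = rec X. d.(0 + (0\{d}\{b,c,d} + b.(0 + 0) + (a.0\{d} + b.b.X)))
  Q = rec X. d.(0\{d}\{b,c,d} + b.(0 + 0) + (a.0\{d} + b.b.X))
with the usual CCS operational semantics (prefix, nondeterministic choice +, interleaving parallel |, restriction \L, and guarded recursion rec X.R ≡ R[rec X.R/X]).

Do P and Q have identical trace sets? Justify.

P's transition system — 5 states:
  u0 = rec X. d.(0 + (0\{d}\{b,c,d} + b.(0 + 0) + (a.0\{d} + b.b.X))) | --d--▸ u1
  u1 = 0 + (0\{d}\{b,c,d} + b.(0 + 0) + (a.0\{d} + b.b.(rec X. d.(0 + (0\{d}\{b,c,d} + b.(0 + 0) + (a.0\{d} + b.b.X)))))) | --a--▸ u2, --b--▸ u3, --b--▸ u4
  u2 = 0\{d} | deadlocked
  u3 = 0 + 0 | deadlocked
  u4 = b.(rec X. d.(0 + (0\{d}\{b,c,d} + b.(0 + 0) + (a.0\{d} + b.b.X)))) | --b--▸ u0
Q's transition system — 5 states:
  v0 = rec X. d.(0\{d}\{b,c,d} + b.(0 + 0) + (a.0\{d} + b.b.X)) | --d--▸ v1
  v1 = 0\{d}\{b,c,d} + b.(0 + 0) + (a.0\{d} + b.b.(rec X. d.(0\{d}\{b,c,d} + b.(0 + 0) + (a.0\{d} + b.b.X)))) | --a--▸ v2, --b--▸ v3, --b--▸ v4
  v2 = 0\{d} | deadlocked
  v3 = 0 + 0 | deadlocked
  v4 = b.(rec X. d.(0\{d}\{b,c,d} + b.(0 + 0) + (a.0\{d} + b.b.X))) | --b--▸ v0
Partition-refinement fixed point:
  B0 = {u0, v0}
  B1 = {u1, v1}
  B2 = {u4, v4}
  B3 = {u2, u3, v2, v3}
u0 ∈ B0, v0 ∈ B0 → same block
Bisimilar ⇒ trace-equivalent.

traces(P) = traces(Q)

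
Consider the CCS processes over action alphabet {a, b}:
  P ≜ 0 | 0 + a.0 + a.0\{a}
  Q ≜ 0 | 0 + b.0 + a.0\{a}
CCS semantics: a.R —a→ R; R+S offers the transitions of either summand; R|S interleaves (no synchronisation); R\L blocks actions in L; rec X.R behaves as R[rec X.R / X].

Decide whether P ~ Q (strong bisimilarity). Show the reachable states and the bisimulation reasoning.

NO

LTS(P): 3 reachable states
  p0 = 0 | 0 + a.0 + a.0\{a} ⊢ -a-> p1, -a-> p2
  p1 = 0 ⊢ ·
  p2 = 0\{a} ⊢ ·
LTS(Q): 3 reachable states
  q0 = 0 | 0 + b.0 + a.0\{a} ⊢ -a-> q1, -b-> q2
  q1 = 0\{a} ⊢ ·
  q2 = 0 ⊢ ·
Bisimilarity quotient blocks:
  B0 = {p0}
  B1 = {p1, p2, q1, q2}
  B2 = {q0}
p0 ∈ B0, q0 ∈ B2 → different blocks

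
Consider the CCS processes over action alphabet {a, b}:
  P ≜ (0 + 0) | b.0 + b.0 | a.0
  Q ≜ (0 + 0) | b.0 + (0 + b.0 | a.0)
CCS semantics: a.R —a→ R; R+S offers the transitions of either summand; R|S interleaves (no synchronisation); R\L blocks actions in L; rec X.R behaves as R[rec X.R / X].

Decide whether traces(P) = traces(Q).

LTS(P): 5 reachable states
  m0 = (0 + 0) | b.0 + b.0 | a.0 → ··a··> m1, ··b··> m2, ··b··> m3
  m1 = b.0 | 0 → ··b··> m4
  m2 = (0 + 0) | 0 → stopped
  m3 = 0 | a.0 → ··a··> m4
  m4 = 0 | 0 → stopped
LTS(Q): 5 reachable states
  n0 = (0 + 0) | b.0 + (0 + b.0 | a.0) → ··a··> n1, ··b··> n2, ··b··> n3
  n1 = b.0 | 0 → ··b··> n4
  n2 = (0 + 0) | 0 → stopped
  n3 = 0 | a.0 → ··a··> n4
  n4 = 0 | 0 → stopped
Bisimilarity quotient blocks:
  B0 = {m0, n0}
  B1 = {m3, n3}
  B2 = {m2, m4, n2, n4}
  B3 = {m1, n1}
m0 ∈ B0, n0 ∈ B0 → same block
Bisimilar ⇒ trace-equivalent.

YES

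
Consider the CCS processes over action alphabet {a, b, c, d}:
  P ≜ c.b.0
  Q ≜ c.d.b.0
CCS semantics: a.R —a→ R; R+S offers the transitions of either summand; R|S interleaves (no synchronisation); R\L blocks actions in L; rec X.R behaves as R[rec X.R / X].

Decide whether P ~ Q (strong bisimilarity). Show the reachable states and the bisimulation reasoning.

NO

LTS(P): 3 reachable states
  m0 = c.b.0 :: =c=> m1
  m1 = b.0 :: =b=> m2
  m2 = 0 :: ∅
LTS(Q): 4 reachable states
  n0 = c.d.b.0 :: =c=> n1
  n1 = d.b.0 :: =d=> n2
  n2 = b.0 :: =b=> n3
  n3 = 0 :: ∅
Partition-refinement fixed point:
  B0 = {m0}
  B1 = {m1, n2}
  B2 = {m2, n3}
  B3 = {n0}
  B4 = {n1}
m0 ∈ B0, n0 ∈ B3 → different blocks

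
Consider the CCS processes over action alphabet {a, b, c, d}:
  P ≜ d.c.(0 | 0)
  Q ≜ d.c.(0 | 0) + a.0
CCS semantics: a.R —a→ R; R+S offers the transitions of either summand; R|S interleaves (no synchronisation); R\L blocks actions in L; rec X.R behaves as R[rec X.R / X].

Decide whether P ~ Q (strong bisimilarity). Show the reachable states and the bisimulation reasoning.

Reachable graph of P (3 states):
  s0 = d.c.(0 | 0) :: =d=> s1
  s1 = c.(0 | 0) :: =c=> s2
  s2 = 0 | 0 :: stopped
Reachable graph of Q (4 states):
  t0 = d.c.(0 | 0) + a.0 :: =a=> t1, =d=> t2
  t1 = 0 :: stopped
  t2 = c.(0 | 0) :: =c=> t3
  t3 = 0 | 0 :: stopped
Coarsest stable partition (strong bisimilarity classes):
  B0 = {s0}
  B1 = {s1, t2}
  B2 = {s2, t1, t3}
  B3 = {t0}
s0 ∈ B0, t0 ∈ B3 → different blocks

NO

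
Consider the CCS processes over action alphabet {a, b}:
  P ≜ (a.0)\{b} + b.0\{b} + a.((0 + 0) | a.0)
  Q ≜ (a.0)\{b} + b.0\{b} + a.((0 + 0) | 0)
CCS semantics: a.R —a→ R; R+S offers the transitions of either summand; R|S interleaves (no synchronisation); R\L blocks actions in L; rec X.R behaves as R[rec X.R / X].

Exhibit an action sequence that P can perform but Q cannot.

aa

LTS(P): 4 reachable states
  p0 = (a.0)\{b} + b.0\{b} + a.((0 + 0) | a.0) has moves ··a··> p1, ··a··> p2, ··b··> p2
  p1 = (0 + 0) | a.0 has moves ··a··> p3
  p2 = 0\{b} has moves deadlocked
  p3 = (0 + 0) | 0 has moves deadlocked
LTS(Q): 3 reachable states
  q0 = (a.0)\{b} + b.0\{b} + a.((0 + 0) | 0) has moves ··a··> q1, ··a··> q2, ··b··> q2
  q1 = (0 + 0) | 0 has moves deadlocked
  q2 = 0\{b} has moves deadlocked
Executing aa from P (initial set {p0}):
  [1] a ⇒ {p1, p2}
  [2] a ⇒ {p3}
  ✓ P
Executing aa from Q (initial set {q0}):
  [1] a ⇒ {q1, q2}
  [2] a ⇒ ∅ (Q stuck)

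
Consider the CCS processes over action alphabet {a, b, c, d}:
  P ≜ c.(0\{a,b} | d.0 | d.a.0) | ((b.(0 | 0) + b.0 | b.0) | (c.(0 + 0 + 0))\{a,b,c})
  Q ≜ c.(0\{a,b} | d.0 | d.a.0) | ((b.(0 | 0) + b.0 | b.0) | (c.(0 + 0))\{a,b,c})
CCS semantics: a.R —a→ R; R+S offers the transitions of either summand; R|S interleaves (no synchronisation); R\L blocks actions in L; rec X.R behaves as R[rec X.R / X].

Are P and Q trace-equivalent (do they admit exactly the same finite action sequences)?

LTS(P): 28 reachable states
  m0 = c.(0\{a,b} | d.0 | d.a.0) | ((b.(0 | 0) + b.0 | b.0) | (c.(0 + 0 + 0))\{a,b,c}) ⊢ ··b··> m1, ··b··> m2, ··b··> m3, ··c··> m4
  m1 = c.(0\{a,b} | d.0 | d.a.0) | (0 | 0 | (c.(0 + 0 + 0))\{a,b,c}) ⊢ ··c··> m5
  m2 = c.(0\{a,b} | d.0 | d.a.0) | (0 | b.0 | (c.(0 + 0 + 0))\{a,b,c}) ⊢ ··b··> m1, ··c··> m6
  m3 = c.(0\{a,b} | d.0 | d.a.0) | (b.0 | 0 | (c.(0 + 0 + 0))\{a,b,c}) ⊢ ··b··> m1, ··c··> m7
  m4 = 0\{a,b} | d.0 | d.a.0 | ((b.(0 | 0) + b.0 | b.0) | (c.(0 + 0 + 0))\{a,b,c}) ⊢ ··b··> m5, ··b··> m6, ··b··> m7, ··d··> m8, ··d··> m9
  m5 = 0\{a,b} | d.0 | d.a.0 | (0 | 0 | (c.(0 + 0 + 0))\{a,b,c}) ⊢ ··d··> m10, ··d··> m11
  m6 = 0\{a,b} | d.0 | d.a.0 | (0 | b.0 | (c.(0 + 0 + 0))\{a,b,c}) ⊢ ··b··> m5, ··d··> m12, ··d··> m13
  m7 = 0\{a,b} | d.0 | d.a.0 | (b.0 | 0 | (c.(0 + 0 + 0))\{a,b,c}) ⊢ ··b··> m5, ··d··> m14, ··d··> m15
  m8 = 0\{a,b} | 0 | d.a.0 | ((b.(0 | 0) + b.0 | b.0) | (c.(0 + 0 + 0))\{a,b,c}) ⊢ ··b··> m10, ··b··> m12, ··b··> m14, ··d··> m16
  m9 = 0\{a,b} | d.0 | a.0 | ((b.(0 | 0) + b.0 | b.0) | (c.(0 + 0 + 0))\{a,b,c}) ⊢ ··a··> m17, ··b··> m11, ··b··> m13, ··b··> m15, ··d··> m16
  m10 = 0\{a,b} | 0 | d.a.0 | (0 | 0 | (c.(0 + 0 + 0))\{a,b,c}) ⊢ ··d··> m18
  m11 = 0\{a,b} | d.0 | a.0 | (0 | 0 | (c.(0 + 0 + 0))\{a,b,c}) ⊢ ··a··> m19, ··d··> m18
  m12 = 0\{a,b} | 0 | d.a.0 | (0 | b.0 | (c.(0 + 0 + 0))\{a,b,c}) ⊢ ··b··> m10, ··d··> m20
  m13 = 0\{a,b} | d.0 | a.0 | (0 | b.0 | (c.(0 + 0 + 0))\{a,b,c}) ⊢ ··a··> m21, ··b··> m11, ··d··> m20
  m14 = 0\{a,b} | 0 | d.a.0 | (b.0 | 0 | (c.(0 + 0 + 0))\{a,b,c}) ⊢ ··b··> m10, ··d··> m22
  m15 = 0\{a,b} | d.0 | a.0 | (b.0 | 0 | (c.(0 + 0 + 0))\{a,b,c}) ⊢ ··a··> m23, ··b··> m11, ··d··> m22
  m16 = 0\{a,b} | 0 | a.0 | ((b.(0 | 0) + b.0 | b.0) | (c.(0 + 0 + 0))\{a,b,c}) ⊢ ··a··> m24, ··b··> m18, ··b··> m20, ··b··> m22
  m17 = 0\{a,b} | d.0 | 0 | ((b.(0 | 0) + b.0 | b.0) | (c.(0 + 0 + 0))\{a,b,c}) ⊢ ··b··> m19, ··b··> m21, ··b··> m23, ··d··> m24
  m18 = 0\{a,b} | 0 | a.0 | (0 | 0 | (c.(0 + 0 + 0))\{a,b,c}) ⊢ ··a··> m25
  m19 = 0\{a,b} | d.0 | 0 | (0 | 0 | (c.(0 + 0 + 0))\{a,b,c}) ⊢ ··d··> m25
  m20 = 0\{a,b} | 0 | a.0 | (0 | b.0 | (c.(0 + 0 + 0))\{a,b,c}) ⊢ ··a··> m26, ··b··> m18
  m21 = 0\{a,b} | d.0 | 0 | (0 | b.0 | (c.(0 + 0 + 0))\{a,b,c}) ⊢ ··b··> m19, ··d··> m26
  m22 = 0\{a,b} | 0 | a.0 | (b.0 | 0 | (c.(0 + 0 + 0))\{a,b,c}) ⊢ ··a··> m27, ··b··> m18
  m23 = 0\{a,b} | d.0 | 0 | (b.0 | 0 | (c.(0 + 0 + 0))\{a,b,c}) ⊢ ··b··> m19, ··d··> m27
  m24 = 0\{a,b} | 0 | 0 | ((b.(0 | 0) + b.0 | b.0) | (c.(0 + 0 + 0))\{a,b,c}) ⊢ ··b··> m25, ··b··> m26, ··b··> m27
  m25 = 0\{a,b} | 0 | 0 | (0 | 0 | (c.(0 + 0 + 0))\{a,b,c}) ⊢ (no moves)
  m26 = 0\{a,b} | 0 | 0 | (0 | b.0 | (c.(0 + 0 + 0))\{a,b,c}) ⊢ ··b··> m25
  m27 = 0\{a,b} | 0 | 0 | (b.0 | 0 | (c.(0 + 0 + 0))\{a,b,c}) ⊢ ··b··> m25
LTS(Q): 28 reachable states
  n0 = c.(0\{a,b} | d.0 | d.a.0) | ((b.(0 | 0) + b.0 | b.0) | (c.(0 + 0))\{a,b,c}) ⊢ ··b··> n1, ··b··> n2, ··b··> n3, ··c··> n4
  n1 = c.(0\{a,b} | d.0 | d.a.0) | (0 | 0 | (c.(0 + 0))\{a,b,c}) ⊢ ··c··> n5
  n2 = c.(0\{a,b} | d.0 | d.a.0) | (0 | b.0 | (c.(0 + 0))\{a,b,c}) ⊢ ··b··> n1, ··c··> n6
  n3 = c.(0\{a,b} | d.0 | d.a.0) | (b.0 | 0 | (c.(0 + 0))\{a,b,c}) ⊢ ··b··> n1, ··c··> n7
  n4 = 0\{a,b} | d.0 | d.a.0 | ((b.(0 | 0) + b.0 | b.0) | (c.(0 + 0))\{a,b,c}) ⊢ ··b··> n5, ··b··> n6, ··b··> n7, ··d··> n8, ··d··> n9
  n5 = 0\{a,b} | d.0 | d.a.0 | (0 | 0 | (c.(0 + 0))\{a,b,c}) ⊢ ··d··> n10, ··d··> n11
  n6 = 0\{a,b} | d.0 | d.a.0 | (0 | b.0 | (c.(0 + 0))\{a,b,c}) ⊢ ··b··> n5, ··d··> n12, ··d··> n13
  n7 = 0\{a,b} | d.0 | d.a.0 | (b.0 | 0 | (c.(0 + 0))\{a,b,c}) ⊢ ··b··> n5, ··d··> n14, ··d··> n15
  n8 = 0\{a,b} | 0 | d.a.0 | ((b.(0 | 0) + b.0 | b.0) | (c.(0 + 0))\{a,b,c}) ⊢ ··b··> n10, ··b··> n12, ··b··> n14, ··d··> n16
  n9 = 0\{a,b} | d.0 | a.0 | ((b.(0 | 0) + b.0 | b.0) | (c.(0 + 0))\{a,b,c}) ⊢ ··a··> n17, ··b··> n11, ··b··> n13, ··b··> n15, ··d··> n16
  n10 = 0\{a,b} | 0 | d.a.0 | (0 | 0 | (c.(0 + 0))\{a,b,c}) ⊢ ··d··> n18
  n11 = 0\{a,b} | d.0 | a.0 | (0 | 0 | (c.(0 + 0))\{a,b,c}) ⊢ ··a··> n19, ··d··> n18
  n12 = 0\{a,b} | 0 | d.a.0 | (0 | b.0 | (c.(0 + 0))\{a,b,c}) ⊢ ··b··> n10, ··d··> n20
  n13 = 0\{a,b} | d.0 | a.0 | (0 | b.0 | (c.(0 + 0))\{a,b,c}) ⊢ ··a··> n21, ··b··> n11, ··d··> n20
  n14 = 0\{a,b} | 0 | d.a.0 | (b.0 | 0 | (c.(0 + 0))\{a,b,c}) ⊢ ··b··> n10, ··d··> n22
  n15 = 0\{a,b} | d.0 | a.0 | (b.0 | 0 | (c.(0 + 0))\{a,b,c}) ⊢ ··a··> n23, ··b··> n11, ··d··> n22
  n16 = 0\{a,b} | 0 | a.0 | ((b.(0 | 0) + b.0 | b.0) | (c.(0 + 0))\{a,b,c}) ⊢ ··a··> n24, ··b··> n18, ··b··> n20, ··b··> n22
  n17 = 0\{a,b} | d.0 | 0 | ((b.(0 | 0) + b.0 | b.0) | (c.(0 + 0))\{a,b,c}) ⊢ ··b··> n19, ··b··> n21, ··b··> n23, ··d··> n24
  n18 = 0\{a,b} | 0 | a.0 | (0 | 0 | (c.(0 + 0))\{a,b,c}) ⊢ ··a··> n25
  n19 = 0\{a,b} | d.0 | 0 | (0 | 0 | (c.(0 + 0))\{a,b,c}) ⊢ ··d··> n25
  n20 = 0\{a,b} | 0 | a.0 | (0 | b.0 | (c.(0 + 0))\{a,b,c}) ⊢ ··a··> n26, ··b··> n18
  n21 = 0\{a,b} | d.0 | 0 | (0 | b.0 | (c.(0 + 0))\{a,b,c}) ⊢ ··b··> n19, ··d··> n26
  n22 = 0\{a,b} | 0 | a.0 | (b.0 | 0 | (c.(0 + 0))\{a,b,c}) ⊢ ··a··> n27, ··b··> n18
  n23 = 0\{a,b} | d.0 | 0 | (b.0 | 0 | (c.(0 + 0))\{a,b,c}) ⊢ ··b··> n19, ··d··> n27
  n24 = 0\{a,b} | 0 | 0 | ((b.(0 | 0) + b.0 | b.0) | (c.(0 + 0))\{a,b,c}) ⊢ ··b··> n25, ··b··> n26, ··b··> n27
  n25 = 0\{a,b} | 0 | 0 | (0 | 0 | (c.(0 + 0))\{a,b,c}) ⊢ (no moves)
  n26 = 0\{a,b} | 0 | 0 | (0 | b.0 | (c.(0 + 0))\{a,b,c}) ⊢ ··b··> n25
  n27 = 0\{a,b} | 0 | 0 | (b.0 | 0 | (c.(0 + 0))\{a,b,c}) ⊢ ··b··> n25
Bisimilarity quotient blocks:
  B0 = {m0, n0}
  B1 = {m2, m3, n2, n3}
  B2 = {m6, m7, n6, n7}
  B3 = {m13, m15, n13, n15}
  B4 = {m20, m22, n20, n22}
  B5 = {m18, n18}
  B6 = {m25, n25}
  B7 = {m26, m27, n26, n27}
  B8 = {m21, m23, n21, n23}
  B9 = {m19, n19}
  B10 = {m11, n11}
  B11 = {m5, n5}
  B12 = {m10, n10}
  B13 = {m12, m14, n12, n14}
  B14 = {m1, n1}
  B15 = {m4, n4}
  B16 = {m9, n9}
  B17 = {m17, n17}
  B18 = {m24, n24}
  B19 = {m16, n16}
  B20 = {m8, n8}
m0 ∈ B0, n0 ∈ B0 → same block
Bisimilar ⇒ trace-equivalent.

trace-equivalent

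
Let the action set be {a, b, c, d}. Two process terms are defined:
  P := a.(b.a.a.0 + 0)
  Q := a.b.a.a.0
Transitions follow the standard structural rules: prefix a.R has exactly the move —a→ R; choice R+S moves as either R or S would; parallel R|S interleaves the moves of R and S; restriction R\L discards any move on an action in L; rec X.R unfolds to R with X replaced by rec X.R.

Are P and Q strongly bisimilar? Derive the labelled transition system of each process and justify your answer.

Reachable graph of P (5 states):
  s0 = a.(b.a.a.0 + 0) ⊢ -a-> s1
  s1 = b.a.a.0 + 0 ⊢ -b-> s2
  s2 = a.a.0 ⊢ -a-> s3
  s3 = a.0 ⊢ -a-> s4
  s4 = 0 ⊢ ·
Reachable graph of Q (5 states):
  t0 = a.b.a.a.0 ⊢ -a-> t1
  t1 = b.a.a.0 ⊢ -b-> t2
  t2 = a.a.0 ⊢ -a-> t3
  t3 = a.0 ⊢ -a-> t4
  t4 = 0 ⊢ ·
Bisimilarity quotient blocks:
  B0 = {s0, t0}
  B1 = {s1, t1}
  B2 = {s2, t2}
  B3 = {s3, t3}
  B4 = {s4, t4}
s0 ∈ B0, t0 ∈ B0 → same block

YES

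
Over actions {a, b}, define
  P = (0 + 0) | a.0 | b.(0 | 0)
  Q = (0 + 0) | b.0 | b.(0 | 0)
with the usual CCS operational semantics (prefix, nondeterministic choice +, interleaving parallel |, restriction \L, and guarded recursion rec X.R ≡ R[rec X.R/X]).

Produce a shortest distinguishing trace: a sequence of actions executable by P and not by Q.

LTS(P): 4 reachable states
  m0 = (0 + 0) | a.0 | b.(0 | 0) :: -a-> m1, -b-> m2
  m1 = (0 + 0) | 0 | b.(0 | 0) :: -b-> m3
  m2 = (0 + 0) | a.0 | (0 | 0) :: -a-> m3
  m3 = (0 + 0) | 0 | (0 | 0) :: (no moves)
LTS(Q): 4 reachable states
  n0 = (0 + 0) | b.0 | b.(0 | 0) :: -b-> n1, -b-> n2
  n1 = (0 + 0) | 0 | b.(0 | 0) :: -b-> n3
  n2 = (0 + 0) | b.0 | (0 | 0) :: -b-> n3
  n3 = (0 + 0) | 0 | (0 | 0) :: (no moves)
Trace ⟨a⟩ through P, begin at {m0}:
  step 1 (a): {m1}
  P completes σ.
Trace ⟨a⟩ through Q, begin at {n0}:
  step 1 (a): no successor for Q

a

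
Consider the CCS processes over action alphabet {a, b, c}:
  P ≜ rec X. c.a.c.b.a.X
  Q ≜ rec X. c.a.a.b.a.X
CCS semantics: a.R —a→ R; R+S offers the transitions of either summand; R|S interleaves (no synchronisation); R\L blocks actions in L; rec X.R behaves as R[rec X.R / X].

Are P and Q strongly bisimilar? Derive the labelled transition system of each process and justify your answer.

LTS(P): 5 reachable states
  p0 = rec X. c.a.c.b.a.X → -c-> p1
  p1 = a.c.b.a.(rec X. c.a.c.b.a.X) → -a-> p2
  p2 = c.b.a.(rec X. c.a.c.b.a.X) → -c-> p3
  p3 = b.a.(rec X. c.a.c.b.a.X) → -b-> p4
  p4 = a.(rec X. c.a.c.b.a.X) → -a-> p0
LTS(Q): 5 reachable states
  q0 = rec X. c.a.a.b.a.X → -c-> q1
  q1 = a.a.b.a.(rec X. c.a.a.b.a.X) → -a-> q2
  q2 = a.b.a.(rec X. c.a.a.b.a.X) → -a-> q3
  q3 = b.a.(rec X. c.a.a.b.a.X) → -b-> q4
  q4 = a.(rec X. c.a.a.b.a.X) → -a-> q0
Bisimilarity quotient blocks:
  B0 = {p0}
  B1 = {p1}
  B2 = {p2}
  B3 = {p3}
  B4 = {p4}
  B5 = {q0}
  B6 = {q1}
  B7 = {q2}
  B8 = {q3}
  B9 = {q4}
p0 ∈ B0, q0 ∈ B5 → different blocks

not bisimilar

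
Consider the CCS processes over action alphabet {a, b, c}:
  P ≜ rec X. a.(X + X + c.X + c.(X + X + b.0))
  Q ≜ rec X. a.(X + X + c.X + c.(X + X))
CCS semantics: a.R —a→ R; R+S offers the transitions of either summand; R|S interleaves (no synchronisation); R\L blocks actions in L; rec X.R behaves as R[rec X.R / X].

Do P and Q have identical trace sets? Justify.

NO — witness ⟨acb⟩

P's transition system — 4 states:
  s0 = rec X. a.(X + X + c.X + c.(X + X + b.0)) → —a→ s1
  s1 = (rec X. a.(X + X + c.X + c.(X + X + b.0))) + (rec X. a.(X + X + c.X + c.(X + X + b.0))) + c.(rec X. a.(X + X + c.X + c.(X + X + b.0))) + c.((rec X. a.(X + X + c.X + c.(X + X + b.0))) + (rec X. a.(X + X + c.X + c.(X + X + b.0))) + b.0) → —a→ s1, —c→ s0, —c→ s2
  s2 = (rec X. a.(X + X + c.X + c.(X + X + b.0))) + (rec X. a.(X + X + c.X + c.(X + X + b.0))) + b.0 → —a→ s1, —b→ s3
  s3 = 0 → deadlocked
Q's transition system — 3 states:
  t0 = rec X. a.(X + X + c.X + c.(X + X)) → —a→ t1
  t1 = (rec X. a.(X + X + c.X + c.(X + X))) + (rec X. a.(X + X + c.X + c.(X + X))) + c.(rec X. a.(X + X + c.X + c.(X + X))) + c.((rec X. a.(X + X + c.X + c.(X + X))) + (rec X. a.(X + X + c.X + c.(X + X)))) → —a→ t1, —c→ t0, —c→ t2
  t2 = (rec X. a.(X + X + c.X + c.(X + X))) + (rec X. a.(X + X + c.X + c.(X + X))) → —a→ t1
Executing acb from P (initial set {s0}):
  after a @ step 1: {s1}
  after c @ step 2: {s0, s2}
  after b @ step 3: {s3}
  ✓ P
Executing acb from Q (initial set {t0}):
  after a @ step 1: {t1}
  after c @ step 2: {t0, t2}
  after b @ step 3: ∅ (Q stuck)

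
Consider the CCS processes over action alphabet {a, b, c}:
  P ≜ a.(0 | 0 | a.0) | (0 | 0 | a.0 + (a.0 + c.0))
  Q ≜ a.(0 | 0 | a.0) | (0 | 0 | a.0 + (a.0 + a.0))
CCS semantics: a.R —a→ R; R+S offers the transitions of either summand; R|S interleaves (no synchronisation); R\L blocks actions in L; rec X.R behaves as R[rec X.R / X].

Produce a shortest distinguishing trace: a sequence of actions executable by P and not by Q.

Reachable graph of P (9 states):
  m0 = a.(0 | 0 | a.0) | (0 | 0 | a.0 + (a.0 + c.0)) ⊢ =a=> m1, =a=> m2, =a=> m3, =c=> m3
  m1 = 0 | 0 | a.0 | (0 | 0 | a.0 + (a.0 + c.0)) ⊢ =a=> m4, =a=> m5, =a=> m6, =c=> m6
  m2 = a.(0 | 0 | a.0) | (0 | 0 | 0) ⊢ =a=> m5
  m3 = a.(0 | 0 | a.0) | 0 ⊢ =a=> m6
  m4 = 0 | 0 | 0 | (0 | 0 | a.0 + (a.0 + c.0)) ⊢ =a=> m7, =a=> m8, =c=> m8
  m5 = 0 | 0 | a.0 | (0 | 0 | 0) ⊢ =a=> m7
  m6 = 0 | 0 | a.0 | 0 ⊢ =a=> m8
  m7 = 0 | 0 | 0 | (0 | 0 | 0) ⊢ ∅
  m8 = 0 | 0 | 0 | 0 ⊢ ∅
Reachable graph of Q (9 states):
  n0 = a.(0 | 0 | a.0) | (0 | 0 | a.0 + (a.0 + a.0)) ⊢ =a=> n1, =a=> n2, =a=> n3
  n1 = 0 | 0 | a.0 | (0 | 0 | a.0 + (a.0 + a.0)) ⊢ =a=> n4, =a=> n5, =a=> n6
  n2 = a.(0 | 0 | a.0) | (0 | 0 | 0) ⊢ =a=> n5
  n3 = a.(0 | 0 | a.0) | 0 ⊢ =a=> n6
  n4 = 0 | 0 | 0 | (0 | 0 | a.0 + (a.0 + a.0)) ⊢ =a=> n7, =a=> n8
  n5 = 0 | 0 | a.0 | (0 | 0 | 0) ⊢ =a=> n7
  n6 = 0 | 0 | a.0 | 0 ⊢ =a=> n8
  n7 = 0 | 0 | 0 | (0 | 0 | 0) ⊢ ∅
  n8 = 0 | 0 | 0 | 0 ⊢ ∅
Executing c from P (initial set {m0}):
  after c @ step 1: {m3}
  — P admits the full trace.
Executing c from Q (initial set {n0}):
  after c @ step 1: no successor for Q

c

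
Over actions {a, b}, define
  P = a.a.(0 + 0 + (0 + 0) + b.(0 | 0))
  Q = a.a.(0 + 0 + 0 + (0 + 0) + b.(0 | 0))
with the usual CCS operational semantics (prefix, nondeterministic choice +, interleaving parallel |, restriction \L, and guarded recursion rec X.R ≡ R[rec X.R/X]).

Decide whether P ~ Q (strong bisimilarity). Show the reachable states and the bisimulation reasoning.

bisimilar

Reachable graph of P (4 states):
  s0 = a.a.(0 + 0 + (0 + 0) + b.(0 | 0)) has moves =a=> s1
  s1 = a.(0 + 0 + (0 + 0) + b.(0 | 0)) has moves =a=> s2
  s2 = 0 + 0 + (0 + 0) + b.(0 | 0) has moves =b=> s3
  s3 = 0 | 0 has moves ·
Reachable graph of Q (4 states):
  t0 = a.a.(0 + 0 + 0 + (0 + 0) + b.(0 | 0)) has moves =a=> t1
  t1 = a.(0 + 0 + 0 + (0 + 0) + b.(0 | 0)) has moves =a=> t2
  t2 = 0 + 0 + 0 + (0 + 0) + b.(0 | 0) has moves =b=> t3
  t3 = 0 | 0 has moves ·
Coarsest stable partition (strong bisimilarity classes):
  B0 = {s0, t0}
  B1 = {s1, t1}
  B2 = {s2, t2}
  B3 = {s3, t3}
s0 ∈ B0, t0 ∈ B0 → same block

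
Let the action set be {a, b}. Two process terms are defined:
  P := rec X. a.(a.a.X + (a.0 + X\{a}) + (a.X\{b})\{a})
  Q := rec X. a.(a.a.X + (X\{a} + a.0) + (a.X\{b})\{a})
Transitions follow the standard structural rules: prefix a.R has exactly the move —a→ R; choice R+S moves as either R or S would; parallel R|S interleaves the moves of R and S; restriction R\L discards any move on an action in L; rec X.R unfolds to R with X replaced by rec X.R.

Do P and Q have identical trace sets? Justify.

P's transition system — 4 states:
  u0 = rec X. a.(a.a.X + (a.0 + X\{a}) + (a.X\{b})\{a}) → =a=> u1
  u1 = a.a.(rec X. a.(a.a.X + (a.0 + X\{a}) + (a.X\{b})\{a})) + (a.0 + (rec X. a.(a.a.X + (a.0 + X\{a}) + (a.X\{b})\{a}))\{a}) + (a.(rec X. a.(a.a.X + (a.0 + X\{a}) + (a.X\{b})\{a}))\{b})\{a} → =a=> u2, =a=> u3
  u2 = 0 → ∅
  u3 = a.(rec X. a.(a.a.X + (a.0 + X\{a}) + (a.X\{b})\{a})) → =a=> u0
Q's transition system — 4 states:
  v0 = rec X. a.(a.a.X + (X\{a} + a.0) + (a.X\{b})\{a}) → =a=> v1
  v1 = a.a.(rec X. a.(a.a.X + (X\{a} + a.0) + (a.X\{b})\{a})) + ((rec X. a.(a.a.X + (X\{a} + a.0) + (a.X\{b})\{a}))\{a} + a.0) + (a.(rec X. a.(a.a.X + (X\{a} + a.0) + (a.X\{b})\{a}))\{b})\{a} → =a=> v2, =a=> v3
  v2 = 0 → ∅
  v3 = a.(rec X. a.(a.a.X + (X\{a} + a.0) + (a.X\{b})\{a})) → =a=> v0
Coarsest stable partition (strong bisimilarity classes):
  B0 = {u0, v0}
  B1 = {u1, v1}
  B2 = {u2, v2}
  B3 = {u3, v3}
u0 ∈ B0, v0 ∈ B0 → same block
Bisimilar ⇒ trace-equivalent.

trace-equivalent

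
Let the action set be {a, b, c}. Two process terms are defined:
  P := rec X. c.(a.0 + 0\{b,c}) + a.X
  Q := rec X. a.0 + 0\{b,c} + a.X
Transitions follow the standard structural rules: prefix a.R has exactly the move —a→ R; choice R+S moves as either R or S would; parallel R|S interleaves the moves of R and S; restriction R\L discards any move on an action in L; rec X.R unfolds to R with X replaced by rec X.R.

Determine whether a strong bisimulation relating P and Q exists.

Reachable graph of P (3 states):
  s0 = rec X. c.(a.0 + 0\{b,c}) + a.X :: =a=> s0, =c=> s1
  s1 = a.0 + 0\{b,c} :: =a=> s2
  s2 = 0 :: (no moves)
Reachable graph of Q (2 states):
  t0 = rec X. a.0 + 0\{b,c} + a.X :: =a=> t0, =a=> t1
  t1 = 0 :: (no moves)
Coarsest stable partition (strong bisimilarity classes):
  B0 = {s0}
  B1 = {s1}
  B2 = {s2, t1}
  B3 = {t0}
s0 ∈ B0, t0 ∈ B3 → different blocks

P ≁ Q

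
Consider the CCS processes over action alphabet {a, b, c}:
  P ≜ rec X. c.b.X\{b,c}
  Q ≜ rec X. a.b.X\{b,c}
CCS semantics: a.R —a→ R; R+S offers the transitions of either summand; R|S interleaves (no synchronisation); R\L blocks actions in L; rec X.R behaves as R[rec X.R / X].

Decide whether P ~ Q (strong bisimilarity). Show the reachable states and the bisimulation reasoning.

P ≁ Q

Reachable graph of P (3 states):
  p0 = rec X. c.b.X\{b,c} | =c=> p1
  p1 = b.(rec X. c.b.X\{b,c})\{b,c} | =b=> p2
  p2 = (rec X. c.b.X\{b,c})\{b,c} | deadlocked
Reachable graph of Q (4 states):
  q0 = rec X. a.b.X\{b,c} | =a=> q1
  q1 = b.(rec X. a.b.X\{b,c})\{b,c} | =b=> q2
  q2 = (rec X. a.b.X\{b,c})\{b,c} | =a=> q3
  q3 = (b.(rec X. a.b.X\{b,c})\{b,c})\{b,c} | deadlocked
Bisimilarity quotient blocks:
  B0 = {p0}
  B1 = {p1}
  B2 = {p2, q3}
  B3 = {q0}
  B4 = {q1}
  B5 = {q2}
p0 ∈ B0, q0 ∈ B3 → different blocks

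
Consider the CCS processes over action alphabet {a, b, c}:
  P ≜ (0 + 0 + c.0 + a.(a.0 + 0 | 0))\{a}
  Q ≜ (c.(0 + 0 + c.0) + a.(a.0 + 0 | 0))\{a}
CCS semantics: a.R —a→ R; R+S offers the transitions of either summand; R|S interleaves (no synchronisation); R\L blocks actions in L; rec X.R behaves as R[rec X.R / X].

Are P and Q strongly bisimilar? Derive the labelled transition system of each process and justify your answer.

P ≁ Q

P's transition system — 2 states:
  m0 = (0 + 0 + c.0 + a.(a.0 + 0 | 0))\{a} | -c-> m1
  m1 = 0\{a} | deadlocked
Q's transition system — 3 states:
  n0 = (c.(0 + 0 + c.0) + a.(a.0 + 0 | 0))\{a} | -c-> n1
  n1 = (0 + 0 + c.0)\{a} | -c-> n2
  n2 = 0\{a} | deadlocked
Bisimilarity quotient blocks:
  B0 = {m0, n1}
  B1 = {m1, n2}
  B2 = {n0}
m0 ∈ B0, n0 ∈ B2 → different blocks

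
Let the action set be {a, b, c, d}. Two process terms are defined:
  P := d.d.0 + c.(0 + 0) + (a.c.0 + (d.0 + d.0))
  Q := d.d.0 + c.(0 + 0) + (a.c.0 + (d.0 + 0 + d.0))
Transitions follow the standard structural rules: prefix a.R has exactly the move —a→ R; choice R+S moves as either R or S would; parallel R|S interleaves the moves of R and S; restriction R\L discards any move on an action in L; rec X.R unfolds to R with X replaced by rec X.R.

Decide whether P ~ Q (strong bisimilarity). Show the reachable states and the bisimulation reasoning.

P's transition system — 5 states:
  u0 = d.d.0 + c.(0 + 0) + (a.c.0 + (d.0 + d.0)) has moves =a=> u1, =c=> u2, =d=> u3, =d=> u4
  u1 = c.0 has moves =c=> u3
  u2 = 0 + 0 has moves ∅
  u3 = 0 has moves ∅
  u4 = d.0 has moves =d=> u3
Q's transition system — 5 states:
  v0 = d.d.0 + c.(0 + 0) + (a.c.0 + (d.0 + 0 + d.0)) has moves =a=> v1, =c=> v2, =d=> v3, =d=> v4
  v1 = c.0 has moves =c=> v3
  v2 = 0 + 0 has moves ∅
  v3 = 0 has moves ∅
  v4 = d.0 has moves =d=> v3
Partition-refinement fixed point:
  B0 = {u0, v0}
  B1 = {u4, v4}
  B2 = {u2, u3, v2, v3}
  B3 = {u1, v1}
u0 ∈ B0, v0 ∈ B0 → same block

P ~ Q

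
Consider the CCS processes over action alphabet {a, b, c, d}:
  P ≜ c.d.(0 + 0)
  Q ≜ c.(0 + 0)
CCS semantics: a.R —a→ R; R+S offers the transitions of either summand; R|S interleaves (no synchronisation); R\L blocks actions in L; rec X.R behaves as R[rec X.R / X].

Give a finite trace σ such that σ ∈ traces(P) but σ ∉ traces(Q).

LTS(P): 3 reachable states
  u0 = c.d.(0 + 0) ⊢ --c--▸ u1
  u1 = d.(0 + 0) ⊢ --d--▸ u2
  u2 = 0 + 0 ⊢ ·
LTS(Q): 2 reachable states
  v0 = c.(0 + 0) ⊢ --c--▸ v1
  v1 = 0 + 0 ⊢ ·
Trace ⟨cd⟩ through P, begin at {u0}:
  after c @ step 1: {u1}
  after d @ step 2: {u2}
  P completes σ.
Trace ⟨cd⟩ through Q, begin at {v0}:
  after c @ step 1: {v1}
  after d @ step 2: ∅  — Q cannot continue

cd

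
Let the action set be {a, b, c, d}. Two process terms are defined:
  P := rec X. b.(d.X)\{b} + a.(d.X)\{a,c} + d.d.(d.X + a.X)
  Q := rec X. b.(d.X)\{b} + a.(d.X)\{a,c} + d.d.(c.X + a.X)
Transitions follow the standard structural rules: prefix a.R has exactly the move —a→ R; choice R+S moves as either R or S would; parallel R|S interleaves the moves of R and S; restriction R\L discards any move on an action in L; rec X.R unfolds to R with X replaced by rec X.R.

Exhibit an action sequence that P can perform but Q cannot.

LTS(P): 19 reachable states
  m0 = rec X. b.(d.X)\{b} + a.(d.X)\{a,c} + d.d.(d.X + a.X) | =a=> m1, =b=> m2, =d=> m3
  m1 = (d.(rec X. b.(d.X)\{b} + a.(d.X)\{a,c} + d.d.(d.X + a.X)))\{a,c} | =d=> m4
  m2 = (d.(rec X. b.(d.X)\{b} + a.(d.X)\{a,c} + d.d.(d.X + a.X)))\{b} | =d=> m5
  m3 = d.(d.(rec X. b.(d.X)\{b} + a.(d.X)\{a,c} + d.d.(d.X + a.X)) + a.(rec X. b.(d.X)\{b} + a.(d.X)\{a,c} + d.d.(d.X + a.X))) | =d=> m6
  m4 = (rec X. b.(d.X)\{b} + a.(d.X)\{a,c} + d.d.(d.X + a.X))\{a,c} | =b=> m7, =d=> m8
  m5 = (rec X. b.(d.X)\{b} + a.(d.X)\{a,c} + d.d.(d.X + a.X))\{b} | =a=> m9, =d=> m10
  m6 = d.(rec X. b.(d.X)\{b} + a.(d.X)\{a,c} + d.d.(d.X + a.X)) + a.(rec X. b.(d.X)\{b} + a.(d.X)\{a,c} + d.d.(d.X + a.X)) | =a=> m0, =d=> m0
  m7 = (d.(rec X. b.(d.X)\{b} + a.(d.X)\{a,c} + d.d.(d.X + a.X)))\{b}\{a,c} | =d=> m11
  m8 = (d.(d.(rec X. b.(d.X)\{b} + a.(d.X)\{a,c} + d.d.(d.X + a.X)) + a.(rec X. b.(d.X)\{b} + a.(d.X)\{a,c} + d.d.(d.X + a.X))))\{a,c} | =d=> m12
  m9 = (d.(rec X. b.(d.X)\{b} + a.(d.X)\{a,c} + d.d.(d.X + a.X)))\{a,c}\{b} | =d=> m13
  m10 = (d.(d.(rec X. b.(d.X)\{b} + a.(d.X)\{a,c} + d.d.(d.X + a.X)) + a.(rec X. b.(d.X)\{b} + a.(d.X)\{a,c} + d.d.(d.X + a.X))))\{b} | =d=> m14
  m11 = (rec X. b.(d.X)\{b} + a.(d.X)\{a,c} + d.d.(d.X + a.X))\{b}\{a,c} | =d=> m15
  m12 = (d.(rec X. b.(d.X)\{b} + a.(d.X)\{a,c} + d.d.(d.X + a.X)) + a.(rec X. b.(d.X)\{b} + a.(d.X)\{a,c} + d.d.(d.X + a.X)))\{a,c} | =d=> m4
  m13 = (rec X. b.(d.X)\{b} + a.(d.X)\{a,c} + d.d.(d.X + a.X))\{a,c}\{b} | =d=> m16
  m14 = (d.(rec X. b.(d.X)\{b} + a.(d.X)\{a,c} + d.d.(d.X + a.X)) + a.(rec X. b.(d.X)\{b} + a.(d.X)\{a,c} + d.d.(d.X + a.X)))\{b} | =a=> m5, =d=> m5
  m15 = (d.(d.(rec X. b.(d.X)\{b} + a.(d.X)\{a,c} + d.d.(d.X + a.X)) + a.(rec X. b.(d.X)\{b} + a.(d.X)\{a,c} + d.d.(d.X + a.X))))\{b}\{a,c} | =d=> m17
  m16 = (d.(d.(rec X. b.(d.X)\{b} + a.(d.X)\{a,c} + d.d.(d.X + a.X)) + a.(rec X. b.(d.X)\{b} + a.(d.X)\{a,c} + d.d.(d.X + a.X))))\{a,c}\{b} | =d=> m18
  m17 = (d.(rec X. b.(d.X)\{b} + a.(d.X)\{a,c} + d.d.(d.X + a.X)) + a.(rec X. b.(d.X)\{b} + a.(d.X)\{a,c} + d.d.(d.X + a.X)))\{b}\{a,c} | =d=> m11
  m18 = (d.(rec X. b.(d.X)\{b} + a.(d.X)\{a,c} + d.d.(d.X + a.X)) + a.(rec X. b.(d.X)\{b} + a.(d.X)\{a,c} + d.d.(d.X + a.X)))\{a,c}\{b} | =d=> m13
LTS(Q): 19 reachable states
  n0 = rec X. b.(d.X)\{b} + a.(d.X)\{a,c} + d.d.(c.X + a.X) | =a=> n1, =b=> n2, =d=> n3
  n1 = (d.(rec X. b.(d.X)\{b} + a.(d.X)\{a,c} + d.d.(c.X + a.X)))\{a,c} | =d=> n4
  n2 = (d.(rec X. b.(d.X)\{b} + a.(d.X)\{a,c} + d.d.(c.X + a.X)))\{b} | =d=> n5
  n3 = d.(c.(rec X. b.(d.X)\{b} + a.(d.X)\{a,c} + d.d.(c.X + a.X)) + a.(rec X. b.(d.X)\{b} + a.(d.X)\{a,c} + d.d.(c.X + a.X))) | =d=> n6
  n4 = (rec X. b.(d.X)\{b} + a.(d.X)\{a,c} + d.d.(c.X + a.X))\{a,c} | =b=> n7, =d=> n8
  n5 = (rec X. b.(d.X)\{b} + a.(d.X)\{a,c} + d.d.(c.X + a.X))\{b} | =a=> n9, =d=> n10
  n6 = c.(rec X. b.(d.X)\{b} + a.(d.X)\{a,c} + d.d.(c.X + a.X)) + a.(rec X. b.(d.X)\{b} + a.(d.X)\{a,c} + d.d.(c.X + a.X)) | =a=> n0, =c=> n0
  n7 = (d.(rec X. b.(d.X)\{b} + a.(d.X)\{a,c} + d.d.(c.X + a.X)))\{b}\{a,c} | =d=> n11
  n8 = (d.(c.(rec X. b.(d.X)\{b} + a.(d.X)\{a,c} + d.d.(c.X + a.X)) + a.(rec X. b.(d.X)\{b} + a.(d.X)\{a,c} + d.d.(c.X + a.X))))\{a,c} | =d=> n12
  n9 = (d.(rec X. b.(d.X)\{b} + a.(d.X)\{a,c} + d.d.(c.X + a.X)))\{a,c}\{b} | =d=> n13
  n10 = (d.(c.(rec X. b.(d.X)\{b} + a.(d.X)\{a,c} + d.d.(c.X + a.X)) + a.(rec X. b.(d.X)\{b} + a.(d.X)\{a,c} + d.d.(c.X + a.X))))\{b} | =d=> n14
  n11 = (rec X. b.(d.X)\{b} + a.(d.X)\{a,c} + d.d.(c.X + a.X))\{b}\{a,c} | =d=> n15
  n12 = (c.(rec X. b.(d.X)\{b} + a.(d.X)\{a,c} + d.d.(c.X + a.X)) + a.(rec X. b.(d.X)\{b} + a.(d.X)\{a,c} + d.d.(c.X + a.X)))\{a,c} | stopped
  n13 = (rec X. b.(d.X)\{b} + a.(d.X)\{a,c} + d.d.(c.X + a.X))\{a,c}\{b} | =d=> n16
  n14 = (c.(rec X. b.(d.X)\{b} + a.(d.X)\{a,c} + d.d.(c.X + a.X)) + a.(rec X. b.(d.X)\{b} + a.(d.X)\{a,c} + d.d.(c.X + a.X)))\{b} | =a=> n5, =c=> n5
  n15 = (d.(c.(rec X. b.(d.X)\{b} + a.(d.X)\{a,c} + d.d.(c.X + a.X)) + a.(rec X. b.(d.X)\{b} + a.(d.X)\{a,c} + d.d.(c.X + a.X))))\{b}\{a,c} | =d=> n17
  n16 = (d.(c.(rec X. b.(d.X)\{b} + a.(d.X)\{a,c} + d.d.(c.X + a.X)) + a.(rec X. b.(d.X)\{b} + a.(d.X)\{a,c} + d.d.(c.X + a.X))))\{a,c}\{b} | =d=> n18
  n17 = (c.(rec X. b.(d.X)\{b} + a.(d.X)\{a,c} + d.d.(c.X + a.X)) + a.(rec X. b.(d.X)\{b} + a.(d.X)\{a,c} + d.d.(c.X + a.X)))\{b}\{a,c} | stopped
  n18 = (c.(rec X. b.(d.X)\{b} + a.(d.X)\{a,c} + d.d.(c.X + a.X)) + a.(rec X. b.(d.X)\{b} + a.(d.X)\{a,c} + d.d.(c.X + a.X)))\{a,c}\{b} | stopped
Trace ⟨ddd⟩ through P, begin at {m0}:
  step 1 (d): {m3}
  step 2 (d): {m6}
  step 3 (d): {m0}
  ✓ P
Trace ⟨ddd⟩ through Q, begin at {n0}:
  step 1 (d): {n3}
  step 2 (d): {n6}
  step 3 (d): ∅ (Q stuck)

ddd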